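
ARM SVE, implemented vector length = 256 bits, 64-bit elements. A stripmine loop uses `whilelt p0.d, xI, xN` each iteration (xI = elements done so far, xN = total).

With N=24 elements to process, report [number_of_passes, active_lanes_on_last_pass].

lane count: 256 div 64 = 4
24 elements at 4/iter → 6 passes, remainder 4 on the last

[iterations, last_vl] = [6, 4]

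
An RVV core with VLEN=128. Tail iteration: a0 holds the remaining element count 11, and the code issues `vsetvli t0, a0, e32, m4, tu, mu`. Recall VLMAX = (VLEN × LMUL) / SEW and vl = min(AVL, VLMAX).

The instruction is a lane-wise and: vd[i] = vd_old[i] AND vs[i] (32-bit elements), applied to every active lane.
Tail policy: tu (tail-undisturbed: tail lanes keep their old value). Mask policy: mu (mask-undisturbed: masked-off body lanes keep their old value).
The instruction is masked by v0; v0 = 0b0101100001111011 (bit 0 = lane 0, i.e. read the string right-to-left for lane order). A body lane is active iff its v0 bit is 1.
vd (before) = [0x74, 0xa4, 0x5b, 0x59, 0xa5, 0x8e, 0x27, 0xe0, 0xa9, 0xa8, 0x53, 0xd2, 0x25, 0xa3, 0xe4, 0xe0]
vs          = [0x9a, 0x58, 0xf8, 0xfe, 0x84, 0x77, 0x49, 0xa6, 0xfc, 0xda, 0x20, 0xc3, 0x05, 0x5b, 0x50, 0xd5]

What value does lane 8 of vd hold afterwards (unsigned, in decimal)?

vd[8] = 169

lanes per group: 128·4/32 = 16
vl ← min(11, 16) = 11
[0] and(0x74,0x9a) = 0x10
[1] and(0xa4,0x58) = 0x00
[2] mask-off/keep = 0x5b
[3] and(0x59,0xfe) = 0x58
[4] and(0xa5,0x84) = 0x84
[5] and(0x8e,0x77) = 0x06
[6] and(0x27,0x49) = 0x01
[7] mask-off/keep = 0xe0
[8] mask-off/keep = 0xa9
[9] mask-off/keep = 0xa8
[10] mask-off/keep = 0x53
[11] tail/keep = 0xd2
[12] tail/keep = 0x25
[13] tail/keep = 0xa3
[14] tail/keep = 0xe4
[15] tail/keep = 0xe0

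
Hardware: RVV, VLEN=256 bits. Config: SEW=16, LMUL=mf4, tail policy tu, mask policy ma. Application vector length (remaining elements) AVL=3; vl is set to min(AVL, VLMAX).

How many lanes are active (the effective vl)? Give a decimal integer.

VLMAX = VLEN×LMUL/SEW = 256×1/4/16 = 4
vl = min(AVL, VLMAX) = min(3, 4) = 3

vl = 3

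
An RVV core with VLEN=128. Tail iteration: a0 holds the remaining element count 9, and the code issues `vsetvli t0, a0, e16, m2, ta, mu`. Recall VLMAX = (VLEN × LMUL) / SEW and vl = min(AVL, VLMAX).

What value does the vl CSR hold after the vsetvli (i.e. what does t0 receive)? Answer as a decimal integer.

vl = 9

lanes per group: 128·2/16 = 16
vl ← min(9, 16) = 9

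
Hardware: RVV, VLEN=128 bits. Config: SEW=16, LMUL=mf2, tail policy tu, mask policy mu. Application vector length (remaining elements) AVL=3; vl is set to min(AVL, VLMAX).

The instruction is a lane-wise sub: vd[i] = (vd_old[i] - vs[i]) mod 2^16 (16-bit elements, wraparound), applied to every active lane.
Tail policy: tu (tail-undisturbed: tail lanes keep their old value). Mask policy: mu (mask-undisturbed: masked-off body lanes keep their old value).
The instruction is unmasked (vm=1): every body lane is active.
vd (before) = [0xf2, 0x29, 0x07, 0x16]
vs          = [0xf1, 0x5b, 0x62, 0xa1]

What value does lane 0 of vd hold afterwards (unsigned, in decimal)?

VLMAX = (128 × 1/2) / 16 = 4 lanes
vl ← min(3, 4) = 3
lane  0: sub(0xf2,0xf1) ⇒ 0x01
lane  1: sub(0x29,0x5b) ⇒ 0xffce
lane  2: sub(0x07,0x62) ⇒ 0xffa5
lane  3: tail/keep ⇒ 0x16

vd[0] = 1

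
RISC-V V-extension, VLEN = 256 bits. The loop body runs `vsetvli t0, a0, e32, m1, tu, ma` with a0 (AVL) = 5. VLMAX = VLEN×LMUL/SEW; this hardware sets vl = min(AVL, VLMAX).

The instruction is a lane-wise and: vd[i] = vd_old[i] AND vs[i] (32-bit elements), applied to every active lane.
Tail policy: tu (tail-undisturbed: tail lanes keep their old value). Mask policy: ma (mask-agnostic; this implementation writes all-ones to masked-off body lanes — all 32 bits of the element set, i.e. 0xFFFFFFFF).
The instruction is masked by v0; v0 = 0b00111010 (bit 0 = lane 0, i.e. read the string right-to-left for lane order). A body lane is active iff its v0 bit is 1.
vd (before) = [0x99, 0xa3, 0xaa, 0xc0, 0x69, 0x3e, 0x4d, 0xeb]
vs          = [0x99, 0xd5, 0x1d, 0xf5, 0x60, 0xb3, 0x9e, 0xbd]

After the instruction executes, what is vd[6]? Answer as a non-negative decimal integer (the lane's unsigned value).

vd[6] = 77

VLMAX = VLEN×LMUL/SEW = 256×1/32 = 8
vl = min(AVL, VLMAX) = min(5, 8) = 5
lane  0: mask-off/ones ⇒ 0xffffffff
lane  1: and(0xa3,0xd5) ⇒ 0x81
lane  2: mask-off/ones ⇒ 0xffffffff
lane  3: and(0xc0,0xf5) ⇒ 0xc0
lane  4: and(0x69,0x60) ⇒ 0x60
lane  5: tail/keep ⇒ 0x3e
lane  6: tail/keep ⇒ 0x4d
lane  7: tail/keep ⇒ 0xeb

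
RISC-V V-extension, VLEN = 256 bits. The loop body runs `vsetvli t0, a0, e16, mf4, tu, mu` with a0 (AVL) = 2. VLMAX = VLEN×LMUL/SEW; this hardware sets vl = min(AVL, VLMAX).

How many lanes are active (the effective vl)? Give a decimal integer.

VLMAX = VLEN×LMUL/SEW = 256×1/4/16 = 4
vl ← min(2, 4) = 2

vl = 2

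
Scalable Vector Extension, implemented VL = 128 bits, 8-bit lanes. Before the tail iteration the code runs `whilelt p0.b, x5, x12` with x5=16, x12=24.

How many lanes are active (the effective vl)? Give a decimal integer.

vl = 8

128-bit reg / 8-bit elem → 16 lanes
p0[j] = (16+j < 24); true for j=0..7 → 8 lanes set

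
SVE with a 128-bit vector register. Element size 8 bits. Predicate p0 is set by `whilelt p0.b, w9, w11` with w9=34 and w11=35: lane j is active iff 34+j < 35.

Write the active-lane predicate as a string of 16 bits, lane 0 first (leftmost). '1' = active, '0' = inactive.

predicate = 1000000000000000

128-bit reg / 8-bit elem → 16 lanes
active while 34+j < 35, i.e. j ∈ [0,1) capped at 16 ⇒ 1
bits (lane 0 leftmost): 1000000000000000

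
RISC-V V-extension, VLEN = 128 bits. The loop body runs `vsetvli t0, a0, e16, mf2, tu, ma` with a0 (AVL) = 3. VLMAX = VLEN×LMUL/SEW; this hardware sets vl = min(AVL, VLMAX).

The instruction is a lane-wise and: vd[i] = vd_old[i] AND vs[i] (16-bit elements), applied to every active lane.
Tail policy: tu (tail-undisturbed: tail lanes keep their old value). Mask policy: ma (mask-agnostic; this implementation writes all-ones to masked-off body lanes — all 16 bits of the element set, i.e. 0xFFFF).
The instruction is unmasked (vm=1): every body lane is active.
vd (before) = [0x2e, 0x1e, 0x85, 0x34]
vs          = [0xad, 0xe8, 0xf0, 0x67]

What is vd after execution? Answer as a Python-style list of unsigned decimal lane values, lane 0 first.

VLMAX = VLEN×LMUL/SEW = 128×1/2/16 = 4
AVL=3 ≤ VLMAX=4, so vl = 3
lane  0: and(0x2e,0xad) ⇒ 0x2c
lane  1: and(0x1e,0xe8) ⇒ 0x08
lane  2: and(0x85,0xf0) ⇒ 0x80
lane  3: tail/keep ⇒ 0x34

vd = [44, 8, 128, 52]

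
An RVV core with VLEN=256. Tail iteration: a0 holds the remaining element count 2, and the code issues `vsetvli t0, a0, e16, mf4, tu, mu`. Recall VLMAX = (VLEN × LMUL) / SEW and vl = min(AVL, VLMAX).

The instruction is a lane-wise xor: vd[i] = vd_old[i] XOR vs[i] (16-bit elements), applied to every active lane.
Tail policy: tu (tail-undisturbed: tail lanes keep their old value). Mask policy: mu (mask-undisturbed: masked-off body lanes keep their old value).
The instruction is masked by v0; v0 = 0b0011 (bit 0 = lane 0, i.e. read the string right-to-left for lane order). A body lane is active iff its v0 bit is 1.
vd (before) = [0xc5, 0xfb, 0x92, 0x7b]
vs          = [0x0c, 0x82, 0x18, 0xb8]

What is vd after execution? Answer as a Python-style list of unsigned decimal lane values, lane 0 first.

VLMAX = (256 × 1/4) / 16 = 4 lanes
vl ← min(2, 4) = 2
  i=0: xor(0xc5,0x0c) → 201
  i=1: xor(0xfb,0x82) → 121
  i=2: tail/keep → 146
  i=3: tail/keep → 123

vd = [201, 121, 146, 123]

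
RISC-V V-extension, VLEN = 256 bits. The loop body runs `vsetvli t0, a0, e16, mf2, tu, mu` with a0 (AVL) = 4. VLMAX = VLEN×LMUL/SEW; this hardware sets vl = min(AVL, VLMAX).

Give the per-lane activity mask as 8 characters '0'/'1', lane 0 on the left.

predicate = 11110000

VLMAX = VLEN×LMUL/SEW = 256×1/2/16 = 8
AVL=4 ≤ VLMAX=8, so vl = 4
bits (lane 0 leftmost): 11110000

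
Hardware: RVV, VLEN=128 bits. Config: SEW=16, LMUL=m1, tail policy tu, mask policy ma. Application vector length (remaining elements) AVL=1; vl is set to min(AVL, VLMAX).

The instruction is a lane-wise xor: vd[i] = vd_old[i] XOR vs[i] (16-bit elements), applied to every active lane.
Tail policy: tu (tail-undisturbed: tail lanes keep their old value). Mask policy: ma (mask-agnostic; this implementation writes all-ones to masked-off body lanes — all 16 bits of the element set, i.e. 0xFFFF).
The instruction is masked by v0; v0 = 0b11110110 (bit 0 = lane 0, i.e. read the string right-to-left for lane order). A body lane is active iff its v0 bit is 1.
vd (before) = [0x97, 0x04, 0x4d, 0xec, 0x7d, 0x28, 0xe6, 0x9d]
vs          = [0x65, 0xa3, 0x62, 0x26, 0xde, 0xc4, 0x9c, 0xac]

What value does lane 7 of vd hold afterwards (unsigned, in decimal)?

vd[7] = 157

VLMAX = (128 × 1) / 16 = 8 lanes
vl ← min(1, 8) = 1
  i=0: mask-off/ones → 65535
  i=1: tail/keep → 4
  i=2: tail/keep → 77
  i=3: tail/keep → 236
  i=4: tail/keep → 125
  i=5: tail/keep → 40
  i=6: tail/keep → 230
  i=7: tail/keep → 157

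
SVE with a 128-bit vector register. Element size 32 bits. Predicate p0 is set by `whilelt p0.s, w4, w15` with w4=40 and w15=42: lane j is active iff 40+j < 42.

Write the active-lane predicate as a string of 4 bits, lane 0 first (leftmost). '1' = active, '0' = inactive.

predicate = 1100

register lanes = 128/32 = 4
p0[j] = (40+j < 42); true for j=0..1 → 2 lanes set
bits (lane 0 leftmost): 1100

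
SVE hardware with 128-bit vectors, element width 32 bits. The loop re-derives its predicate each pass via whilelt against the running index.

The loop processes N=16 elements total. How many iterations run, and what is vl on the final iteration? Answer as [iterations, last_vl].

lane count: 128 div 32 = 4
16 elements at 4/iter → 4 passes, remainder 4 on the last

[iterations, last_vl] = [4, 4]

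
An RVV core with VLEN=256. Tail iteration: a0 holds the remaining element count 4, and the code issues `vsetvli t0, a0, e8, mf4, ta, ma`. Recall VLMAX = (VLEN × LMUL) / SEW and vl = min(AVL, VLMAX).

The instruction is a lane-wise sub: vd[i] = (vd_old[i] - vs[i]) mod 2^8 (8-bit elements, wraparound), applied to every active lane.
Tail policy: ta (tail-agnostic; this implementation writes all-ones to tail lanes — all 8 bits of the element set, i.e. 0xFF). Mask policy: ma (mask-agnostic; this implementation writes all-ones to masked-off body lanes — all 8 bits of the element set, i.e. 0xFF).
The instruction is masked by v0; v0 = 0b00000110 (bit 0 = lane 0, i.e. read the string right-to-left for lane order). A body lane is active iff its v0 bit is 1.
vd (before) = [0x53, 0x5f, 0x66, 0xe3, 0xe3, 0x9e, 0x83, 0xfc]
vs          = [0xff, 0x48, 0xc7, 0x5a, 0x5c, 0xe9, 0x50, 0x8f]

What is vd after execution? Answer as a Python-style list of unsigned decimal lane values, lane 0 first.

vd = [255, 23, 159, 255, 255, 255, 255, 255]

lanes per group: 256·1/4/8 = 8
vl = min(AVL, VLMAX) = min(4, 8) = 4
lane  0: mask-off/ones ⇒ 0xff
lane  1: sub(0x5f,0x48) ⇒ 0x17
lane  2: sub(0x66,0xc7) ⇒ 0x9f
lane  3: mask-off/ones ⇒ 0xff
lane  4: tail/ones ⇒ 0xff
lane  5: tail/ones ⇒ 0xff
lane  6: tail/ones ⇒ 0xff
lane  7: tail/ones ⇒ 0xff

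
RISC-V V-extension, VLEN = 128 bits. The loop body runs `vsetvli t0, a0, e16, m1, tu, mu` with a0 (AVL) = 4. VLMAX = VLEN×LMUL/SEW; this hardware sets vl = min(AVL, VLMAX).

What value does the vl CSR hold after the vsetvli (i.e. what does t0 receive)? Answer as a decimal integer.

vl = 4

lanes per group: 128·1/16 = 8
vl = min(AVL, VLMAX) = min(4, 8) = 4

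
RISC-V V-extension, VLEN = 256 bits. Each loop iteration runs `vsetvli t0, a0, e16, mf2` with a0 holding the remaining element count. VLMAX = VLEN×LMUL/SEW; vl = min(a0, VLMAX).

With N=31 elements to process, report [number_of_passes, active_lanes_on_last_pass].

VLMAX = (256 × 1/2) / 16 = 8 lanes
N=31: ⌈31/8⌉ = 4 iters; last vl = 31 − 3×8 = 7

[iterations, last_vl] = [4, 7]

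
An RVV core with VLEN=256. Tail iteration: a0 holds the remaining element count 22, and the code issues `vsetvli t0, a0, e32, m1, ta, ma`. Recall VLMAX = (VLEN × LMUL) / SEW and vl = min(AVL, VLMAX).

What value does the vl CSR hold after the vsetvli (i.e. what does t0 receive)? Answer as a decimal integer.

VLMAX = (256 × 1) / 32 = 8 lanes
AVL=22 > VLMAX=8, so vl = 8

vl = 8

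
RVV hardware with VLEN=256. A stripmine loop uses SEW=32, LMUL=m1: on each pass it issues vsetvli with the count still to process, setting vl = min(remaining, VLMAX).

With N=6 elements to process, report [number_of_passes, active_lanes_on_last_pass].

[iterations, last_vl] = [1, 6]

VLMAX = VLEN×LMUL/SEW = 256×1/32 = 8
6 elements at 8/iter → 1 passes, remainder 6 on the last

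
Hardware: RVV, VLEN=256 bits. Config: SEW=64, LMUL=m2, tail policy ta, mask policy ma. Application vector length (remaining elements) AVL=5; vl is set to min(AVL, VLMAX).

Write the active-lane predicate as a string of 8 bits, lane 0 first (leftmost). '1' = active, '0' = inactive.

predicate = 11111000

lanes per group: 256·2/64 = 8
AVL=5 ≤ VLMAX=8, so vl = 5
bits (lane 0 leftmost): 11111000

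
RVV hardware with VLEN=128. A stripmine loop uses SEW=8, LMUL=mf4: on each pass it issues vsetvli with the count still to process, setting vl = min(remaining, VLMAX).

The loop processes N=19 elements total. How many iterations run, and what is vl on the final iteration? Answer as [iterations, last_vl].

VLMAX = VLEN×LMUL/SEW = 128×1/4/8 = 4
19 elements at 4/iter → 5 passes, remainder 3 on the last

[iterations, last_vl] = [5, 3]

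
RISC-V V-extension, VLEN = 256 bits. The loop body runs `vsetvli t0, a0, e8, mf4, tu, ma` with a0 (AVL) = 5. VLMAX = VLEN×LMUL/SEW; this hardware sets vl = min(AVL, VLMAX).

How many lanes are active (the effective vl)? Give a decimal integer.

VLMAX = VLEN×LMUL/SEW = 256×1/4/8 = 8
AVL=5 ≤ VLMAX=8, so vl = 5

vl = 5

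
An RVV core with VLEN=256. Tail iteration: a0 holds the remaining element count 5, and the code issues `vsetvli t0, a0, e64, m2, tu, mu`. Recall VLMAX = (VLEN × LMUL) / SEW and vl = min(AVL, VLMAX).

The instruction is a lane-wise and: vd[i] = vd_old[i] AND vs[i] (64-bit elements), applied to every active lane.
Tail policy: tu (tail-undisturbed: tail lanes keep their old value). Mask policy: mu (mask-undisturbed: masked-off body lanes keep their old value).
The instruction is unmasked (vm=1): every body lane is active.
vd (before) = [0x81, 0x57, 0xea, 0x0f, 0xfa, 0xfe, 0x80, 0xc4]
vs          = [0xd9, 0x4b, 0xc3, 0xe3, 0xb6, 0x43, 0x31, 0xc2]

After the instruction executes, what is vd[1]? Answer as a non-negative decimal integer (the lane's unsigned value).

VLMAX = VLEN×LMUL/SEW = 256×2/64 = 8
vl ← min(5, 8) = 5
[0] and(0x81,0xd9) = 0x81
[1] and(0x57,0x4b) = 0x43
[2] and(0xea,0xc3) = 0xc2
[3] and(0x0f,0xe3) = 0x03
[4] and(0xfa,0xb6) = 0xb2
[5] tail/keep = 0xfe
[6] tail/keep = 0x80
[7] tail/keep = 0xc4

vd[1] = 67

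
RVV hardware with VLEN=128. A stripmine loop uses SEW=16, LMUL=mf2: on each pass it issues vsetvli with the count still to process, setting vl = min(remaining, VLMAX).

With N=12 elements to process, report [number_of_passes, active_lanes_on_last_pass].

VLMAX = VLEN×LMUL/SEW = 128×1/2/16 = 4
N=12: ⌈12/4⌉ = 3 iters; last vl = 12 − 2×4 = 4

[iterations, last_vl] = [3, 4]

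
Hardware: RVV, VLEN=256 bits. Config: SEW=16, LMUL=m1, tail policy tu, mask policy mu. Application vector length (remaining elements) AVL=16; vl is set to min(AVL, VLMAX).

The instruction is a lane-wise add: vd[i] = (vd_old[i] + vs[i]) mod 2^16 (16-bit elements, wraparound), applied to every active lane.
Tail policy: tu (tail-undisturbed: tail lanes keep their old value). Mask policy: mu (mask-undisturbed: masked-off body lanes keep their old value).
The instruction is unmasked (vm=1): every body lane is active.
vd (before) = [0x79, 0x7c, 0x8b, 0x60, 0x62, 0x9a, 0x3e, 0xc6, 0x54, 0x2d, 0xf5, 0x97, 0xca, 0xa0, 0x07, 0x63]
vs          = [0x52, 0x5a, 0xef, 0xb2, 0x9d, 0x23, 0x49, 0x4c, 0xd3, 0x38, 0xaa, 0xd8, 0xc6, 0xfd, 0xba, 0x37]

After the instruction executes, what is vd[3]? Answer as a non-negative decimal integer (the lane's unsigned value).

VLMAX = (256 × 1) / 16 = 16 lanes
AVL=16 ≤ VLMAX=16, so vl = 16
lane  0: add(0x79,0x52) ⇒ 0xcb
lane  1: add(0x7c,0x5a) ⇒ 0xd6
lane  2: add(0x8b,0xef) ⇒ 0x17a
lane  3: add(0x60,0xb2) ⇒ 0x112
lane  4: add(0x62,0x9d) ⇒ 0xff
lane  5: add(0x9a,0x23) ⇒ 0xbd
lane  6: add(0x3e,0x49) ⇒ 0x87
lane  7: add(0xc6,0x4c) ⇒ 0x112
lane  8: add(0x54,0xd3) ⇒ 0x127
lane  9: add(0x2d,0x38) ⇒ 0x65
lane 10: add(0xf5,0xaa) ⇒ 0x19f
lane 11: add(0x97,0xd8) ⇒ 0x16f
lane 12: add(0xca,0xc6) ⇒ 0x190
lane 13: add(0xa0,0xfd) ⇒ 0x19d
lane 14: add(0x07,0xba) ⇒ 0xc1
lane 15: add(0x63,0x37) ⇒ 0x9a

vd[3] = 274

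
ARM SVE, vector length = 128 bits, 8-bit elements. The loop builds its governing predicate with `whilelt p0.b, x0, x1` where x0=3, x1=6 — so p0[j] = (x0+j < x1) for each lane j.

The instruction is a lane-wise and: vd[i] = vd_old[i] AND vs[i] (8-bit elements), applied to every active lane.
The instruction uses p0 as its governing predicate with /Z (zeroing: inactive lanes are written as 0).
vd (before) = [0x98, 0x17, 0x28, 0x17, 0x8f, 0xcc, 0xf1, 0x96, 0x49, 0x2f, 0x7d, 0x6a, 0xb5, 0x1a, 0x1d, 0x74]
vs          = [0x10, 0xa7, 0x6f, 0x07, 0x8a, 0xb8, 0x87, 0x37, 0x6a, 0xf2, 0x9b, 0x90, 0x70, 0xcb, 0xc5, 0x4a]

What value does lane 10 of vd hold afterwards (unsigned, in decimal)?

lane count: 128 div 8 = 16
whilelt: lane j active iff 3+j < 6 → j < 3 → 3 active
lane  0: and(0x98,0x10) ⇒ 0x10
lane  1: and(0x17,0xa7) ⇒ 0x07
lane  2: and(0x28,0x6f) ⇒ 0x28
lane  3: tail/zero ⇒ 0x00
lane  4: tail/zero ⇒ 0x00
lane  5: tail/zero ⇒ 0x00
lane  6: tail/zero ⇒ 0x00
lane  7: tail/zero ⇒ 0x00
lane  8: tail/zero ⇒ 0x00
lane  9: tail/zero ⇒ 0x00
lane 10: tail/zero ⇒ 0x00
lane 11: tail/zero ⇒ 0x00
lane 12: tail/zero ⇒ 0x00
lane 13: tail/zero ⇒ 0x00
lane 14: tail/zero ⇒ 0x00
lane 15: tail/zero ⇒ 0x00

vd[10] = 0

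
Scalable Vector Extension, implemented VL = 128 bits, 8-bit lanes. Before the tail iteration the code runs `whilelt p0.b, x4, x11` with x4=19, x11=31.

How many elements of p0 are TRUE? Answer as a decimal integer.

128-bit reg / 8-bit elem → 16 lanes
p0[j] = (19+j < 31); true for j=0..11 → 12 lanes set

vl = 12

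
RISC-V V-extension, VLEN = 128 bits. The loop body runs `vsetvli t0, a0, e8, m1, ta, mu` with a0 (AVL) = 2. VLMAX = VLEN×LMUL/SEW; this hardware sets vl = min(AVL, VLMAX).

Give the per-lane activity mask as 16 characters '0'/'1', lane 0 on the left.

predicate = 1100000000000000

lanes per group: 128·1/8 = 16
vl ← min(2, 16) = 2
bits (lane 0 leftmost): 1100000000000000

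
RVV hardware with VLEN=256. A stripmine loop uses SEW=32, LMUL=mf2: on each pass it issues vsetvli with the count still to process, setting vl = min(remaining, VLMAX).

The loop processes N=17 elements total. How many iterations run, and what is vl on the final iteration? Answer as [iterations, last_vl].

[iterations, last_vl] = [5, 1]

VLMAX = (256 × 1/2) / 32 = 4 lanes
iterations = ceil(17/4) = 5; final-pass vl = 1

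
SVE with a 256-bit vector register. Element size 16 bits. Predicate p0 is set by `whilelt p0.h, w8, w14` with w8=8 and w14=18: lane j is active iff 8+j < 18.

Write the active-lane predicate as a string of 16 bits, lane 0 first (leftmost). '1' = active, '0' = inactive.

256-bit reg / 16-bit elem → 16 lanes
active while 8+j < 18, i.e. j ∈ [0,10) capped at 16 ⇒ 10
bits (lane 0 leftmost): 1111111111000000

predicate = 1111111111000000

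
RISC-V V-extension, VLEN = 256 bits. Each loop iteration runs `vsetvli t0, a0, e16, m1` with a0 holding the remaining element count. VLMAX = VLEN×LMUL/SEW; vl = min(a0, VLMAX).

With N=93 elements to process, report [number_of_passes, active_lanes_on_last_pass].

[iterations, last_vl] = [6, 13]

lanes per group: 256·1/16 = 16
iterations = ceil(93/16) = 6; final-pass vl = 13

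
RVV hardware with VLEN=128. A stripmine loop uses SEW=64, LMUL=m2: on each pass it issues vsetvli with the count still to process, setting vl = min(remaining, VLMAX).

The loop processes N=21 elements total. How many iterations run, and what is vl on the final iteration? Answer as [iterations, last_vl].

lanes per group: 128·2/64 = 4
21 elements at 4/iter → 6 passes, remainder 1 on the last

[iterations, last_vl] = [6, 1]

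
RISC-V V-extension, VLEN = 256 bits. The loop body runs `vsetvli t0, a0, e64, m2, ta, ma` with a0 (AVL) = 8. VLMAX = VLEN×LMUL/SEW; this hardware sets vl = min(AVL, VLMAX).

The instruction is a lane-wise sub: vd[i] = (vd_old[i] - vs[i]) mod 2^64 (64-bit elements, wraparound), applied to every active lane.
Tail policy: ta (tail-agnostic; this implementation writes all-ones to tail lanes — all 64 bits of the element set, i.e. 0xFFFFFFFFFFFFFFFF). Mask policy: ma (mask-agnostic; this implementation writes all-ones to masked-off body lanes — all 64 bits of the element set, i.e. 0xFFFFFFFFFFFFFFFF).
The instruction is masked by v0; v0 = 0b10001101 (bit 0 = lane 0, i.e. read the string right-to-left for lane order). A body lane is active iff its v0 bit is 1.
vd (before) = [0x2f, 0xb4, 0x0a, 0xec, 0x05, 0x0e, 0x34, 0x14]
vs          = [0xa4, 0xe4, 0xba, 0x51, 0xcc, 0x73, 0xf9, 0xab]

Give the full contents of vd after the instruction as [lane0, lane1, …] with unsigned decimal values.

VLMAX = (256 × 2) / 64 = 8 lanes
vl ← min(8, 8) = 8
  i=0: sub(0x2f,0xa4) → 18446744073709551499
  i=1: mask-off/ones → 18446744073709551615
  i=2: sub(0x0a,0xba) → 18446744073709551440
  i=3: sub(0xec,0x51) → 155
  i=4: mask-off/ones → 18446744073709551615
  i=5: mask-off/ones → 18446744073709551615
  i=6: mask-off/ones → 18446744073709551615
  i=7: sub(0x14,0xab) → 18446744073709551465

vd = [18446744073709551499, 18446744073709551615, 18446744073709551440, 155, 18446744073709551615, 18446744073709551615, 18446744073709551615, 18446744073709551465]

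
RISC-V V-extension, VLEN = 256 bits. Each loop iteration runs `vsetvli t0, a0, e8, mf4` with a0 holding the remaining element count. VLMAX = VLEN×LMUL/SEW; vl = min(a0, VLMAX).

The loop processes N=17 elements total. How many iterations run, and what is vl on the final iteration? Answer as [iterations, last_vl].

lanes per group: 256·1/4/8 = 8
iterations = ceil(17/8) = 3; final-pass vl = 1

[iterations, last_vl] = [3, 1]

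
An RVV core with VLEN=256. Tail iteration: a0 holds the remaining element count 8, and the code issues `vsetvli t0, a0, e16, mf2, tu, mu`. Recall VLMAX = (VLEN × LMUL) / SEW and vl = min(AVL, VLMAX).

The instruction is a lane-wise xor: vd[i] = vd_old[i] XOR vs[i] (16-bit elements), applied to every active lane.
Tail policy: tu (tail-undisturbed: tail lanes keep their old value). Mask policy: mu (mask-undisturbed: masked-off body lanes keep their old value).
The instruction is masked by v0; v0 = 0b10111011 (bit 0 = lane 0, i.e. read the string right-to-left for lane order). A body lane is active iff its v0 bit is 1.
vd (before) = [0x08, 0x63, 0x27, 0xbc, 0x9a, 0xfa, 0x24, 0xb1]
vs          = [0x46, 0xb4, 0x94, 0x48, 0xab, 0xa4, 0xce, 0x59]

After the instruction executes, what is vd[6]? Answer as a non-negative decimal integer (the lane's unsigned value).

VLMAX = VLEN×LMUL/SEW = 256×1/2/16 = 8
vl = min(AVL, VLMAX) = min(8, 8) = 8
vd[0] xor(0x08,0x46) -> 0x4e
vd[1] xor(0x63,0xb4) -> 0xd7
vd[2] mask-off/keep -> 0x27
vd[3] xor(0xbc,0x48) -> 0xf4
vd[4] xor(0x9a,0xab) -> 0x31
vd[5] xor(0xfa,0xa4) -> 0x5e
vd[6] mask-off/keep -> 0x24
vd[7] xor(0xb1,0x59) -> 0xe8

vd[6] = 36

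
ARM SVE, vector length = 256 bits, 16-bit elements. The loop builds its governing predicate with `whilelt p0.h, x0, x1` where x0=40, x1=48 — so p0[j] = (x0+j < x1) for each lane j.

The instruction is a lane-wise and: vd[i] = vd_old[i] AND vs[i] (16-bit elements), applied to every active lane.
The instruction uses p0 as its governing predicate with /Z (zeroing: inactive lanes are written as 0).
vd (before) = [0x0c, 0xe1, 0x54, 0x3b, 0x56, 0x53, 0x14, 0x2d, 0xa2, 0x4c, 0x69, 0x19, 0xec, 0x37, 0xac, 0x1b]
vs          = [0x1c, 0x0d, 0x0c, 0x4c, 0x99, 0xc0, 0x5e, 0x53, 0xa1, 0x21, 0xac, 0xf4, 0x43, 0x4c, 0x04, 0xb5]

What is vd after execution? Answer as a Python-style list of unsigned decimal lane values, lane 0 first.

lane count: 256 div 16 = 16
whilelt: lane j active iff 40+j < 48 → j < 8 → 8 active
lane  0: and(0x0c,0x1c) ⇒ 0x0c
lane  1: and(0xe1,0x0d) ⇒ 0x01
lane  2: and(0x54,0x0c) ⇒ 0x04
lane  3: and(0x3b,0x4c) ⇒ 0x08
lane  4: and(0x56,0x99) ⇒ 0x10
lane  5: and(0x53,0xc0) ⇒ 0x40
lane  6: and(0x14,0x5e) ⇒ 0x14
lane  7: and(0x2d,0x53) ⇒ 0x01
lane  8: tail/zero ⇒ 0x00
lane  9: tail/zero ⇒ 0x00
lane 10: tail/zero ⇒ 0x00
lane 11: tail/zero ⇒ 0x00
lane 12: tail/zero ⇒ 0x00
lane 13: tail/zero ⇒ 0x00
lane 14: tail/zero ⇒ 0x00
lane 15: tail/zero ⇒ 0x00

vd = [12, 1, 4, 8, 16, 64, 20, 1, 0, 0, 0, 0, 0, 0, 0, 0]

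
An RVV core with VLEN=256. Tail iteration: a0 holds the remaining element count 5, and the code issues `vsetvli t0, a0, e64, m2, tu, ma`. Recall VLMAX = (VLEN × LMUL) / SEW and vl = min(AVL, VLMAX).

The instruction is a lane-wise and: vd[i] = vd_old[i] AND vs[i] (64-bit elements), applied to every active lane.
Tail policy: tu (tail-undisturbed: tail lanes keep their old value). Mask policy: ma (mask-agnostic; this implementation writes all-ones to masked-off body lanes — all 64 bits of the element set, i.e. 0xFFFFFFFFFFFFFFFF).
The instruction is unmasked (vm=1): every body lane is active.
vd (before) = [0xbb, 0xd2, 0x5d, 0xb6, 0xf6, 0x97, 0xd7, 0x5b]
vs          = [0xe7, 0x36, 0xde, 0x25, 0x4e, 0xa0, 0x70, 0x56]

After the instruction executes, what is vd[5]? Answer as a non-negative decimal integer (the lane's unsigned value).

vd[5] = 151

VLMAX = (256 × 2) / 64 = 8 lanes
vl ← min(5, 8) = 5
  i=0: and(0xbb,0xe7) → 163
  i=1: and(0xd2,0x36) → 18
  i=2: and(0x5d,0xde) → 92
  i=3: and(0xb6,0x25) → 36
  i=4: and(0xf6,0x4e) → 70
  i=5: tail/keep → 151
  i=6: tail/keep → 215
  i=7: tail/keep → 91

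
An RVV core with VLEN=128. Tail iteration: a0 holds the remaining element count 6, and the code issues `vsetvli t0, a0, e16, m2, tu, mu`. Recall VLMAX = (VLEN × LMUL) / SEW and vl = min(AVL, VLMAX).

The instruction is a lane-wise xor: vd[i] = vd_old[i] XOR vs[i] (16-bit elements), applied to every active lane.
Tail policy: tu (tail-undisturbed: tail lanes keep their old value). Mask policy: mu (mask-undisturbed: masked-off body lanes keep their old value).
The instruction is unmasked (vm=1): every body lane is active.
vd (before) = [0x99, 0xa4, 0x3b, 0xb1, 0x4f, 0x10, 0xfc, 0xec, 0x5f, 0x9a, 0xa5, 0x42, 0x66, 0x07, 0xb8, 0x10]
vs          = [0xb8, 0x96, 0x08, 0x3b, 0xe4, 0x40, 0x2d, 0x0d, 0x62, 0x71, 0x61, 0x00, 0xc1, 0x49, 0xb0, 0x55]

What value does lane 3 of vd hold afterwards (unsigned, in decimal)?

vd[3] = 138

VLMAX = (128 × 2) / 16 = 16 lanes
AVL=6 ≤ VLMAX=16, so vl = 6
lane  0: xor(0x99,0xb8) ⇒ 0x21
lane  1: xor(0xa4,0x96) ⇒ 0x32
lane  2: xor(0x3b,0x08) ⇒ 0x33
lane  3: xor(0xb1,0x3b) ⇒ 0x8a
lane  4: xor(0x4f,0xe4) ⇒ 0xab
lane  5: xor(0x10,0x40) ⇒ 0x50
lane  6: tail/keep ⇒ 0xfc
lane  7: tail/keep ⇒ 0xec
lane  8: tail/keep ⇒ 0x5f
lane  9: tail/keep ⇒ 0x9a
lane 10: tail/keep ⇒ 0xa5
lane 11: tail/keep ⇒ 0x42
lane 12: tail/keep ⇒ 0x66
lane 13: tail/keep ⇒ 0x07
lane 14: tail/keep ⇒ 0xb8
lane 15: tail/keep ⇒ 0x10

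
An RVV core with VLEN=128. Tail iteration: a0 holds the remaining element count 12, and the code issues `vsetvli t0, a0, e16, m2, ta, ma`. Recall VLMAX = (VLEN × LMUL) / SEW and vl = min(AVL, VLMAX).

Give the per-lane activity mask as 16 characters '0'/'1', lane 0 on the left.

predicate = 1111111111110000

lanes per group: 128·2/16 = 16
vl = min(AVL, VLMAX) = min(12, 16) = 12
bits (lane 0 leftmost): 1111111111110000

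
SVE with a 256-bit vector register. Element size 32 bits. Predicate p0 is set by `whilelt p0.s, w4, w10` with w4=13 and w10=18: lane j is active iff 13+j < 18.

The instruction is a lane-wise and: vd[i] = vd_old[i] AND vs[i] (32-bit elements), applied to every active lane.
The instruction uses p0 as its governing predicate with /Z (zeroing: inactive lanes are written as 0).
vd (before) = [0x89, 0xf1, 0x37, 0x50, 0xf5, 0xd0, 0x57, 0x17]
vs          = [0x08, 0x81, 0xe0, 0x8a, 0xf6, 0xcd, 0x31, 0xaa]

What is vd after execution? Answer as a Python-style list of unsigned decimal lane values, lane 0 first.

lane count: 256 div 32 = 8
p0[j] = (13+j < 18); true for j=0..4 → 5 lanes set
[0] and(0x89,0x08) = 0x08
[1] and(0xf1,0x81) = 0x81
[2] and(0x37,0xe0) = 0x20
[3] and(0x50,0x8a) = 0x00
[4] and(0xf5,0xf6) = 0xf4
[5] tail/zero = 0x00
[6] tail/zero = 0x00
[7] tail/zero = 0x00

vd = [8, 129, 32, 0, 244, 0, 0, 0]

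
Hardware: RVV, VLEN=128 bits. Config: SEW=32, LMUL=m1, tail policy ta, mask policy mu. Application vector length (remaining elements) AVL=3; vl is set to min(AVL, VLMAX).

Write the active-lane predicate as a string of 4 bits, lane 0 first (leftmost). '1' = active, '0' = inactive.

VLMAX = VLEN×LMUL/SEW = 128×1/32 = 4
vl = min(AVL, VLMAX) = min(3, 4) = 3
bits (lane 0 leftmost): 1110

predicate = 1110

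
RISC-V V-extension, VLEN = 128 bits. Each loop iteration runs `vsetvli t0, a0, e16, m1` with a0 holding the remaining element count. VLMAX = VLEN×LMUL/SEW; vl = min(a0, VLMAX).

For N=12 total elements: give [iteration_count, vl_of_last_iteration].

[iterations, last_vl] = [2, 4]

VLMAX = VLEN×LMUL/SEW = 128×1/16 = 8
iterations = ceil(12/8) = 2; final-pass vl = 4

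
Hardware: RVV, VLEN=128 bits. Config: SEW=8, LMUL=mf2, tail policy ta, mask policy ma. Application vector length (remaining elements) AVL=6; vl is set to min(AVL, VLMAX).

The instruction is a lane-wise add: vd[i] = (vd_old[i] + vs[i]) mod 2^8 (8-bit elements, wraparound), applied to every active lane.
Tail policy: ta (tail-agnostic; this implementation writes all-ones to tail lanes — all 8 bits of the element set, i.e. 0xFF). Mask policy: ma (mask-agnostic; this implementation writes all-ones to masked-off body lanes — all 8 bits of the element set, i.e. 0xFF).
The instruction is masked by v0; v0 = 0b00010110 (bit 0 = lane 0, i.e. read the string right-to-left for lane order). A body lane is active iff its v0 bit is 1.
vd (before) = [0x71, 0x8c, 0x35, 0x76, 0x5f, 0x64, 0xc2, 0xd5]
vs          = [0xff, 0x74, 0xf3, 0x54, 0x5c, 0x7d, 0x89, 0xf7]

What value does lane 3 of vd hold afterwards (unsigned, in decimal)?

VLMAX = VLEN×LMUL/SEW = 128×1/2/8 = 8
AVL=6 ≤ VLMAX=8, so vl = 6
[0] mask-off/ones = 0xff
[1] add(0x8c,0x74) = 0x00
[2] add(0x35,0xf3) = 0x28
[3] mask-off/ones = 0xff
[4] add(0x5f,0x5c) = 0xbb
[5] mask-off/ones = 0xff
[6] tail/ones = 0xff
[7] tail/ones = 0xff

vd[3] = 255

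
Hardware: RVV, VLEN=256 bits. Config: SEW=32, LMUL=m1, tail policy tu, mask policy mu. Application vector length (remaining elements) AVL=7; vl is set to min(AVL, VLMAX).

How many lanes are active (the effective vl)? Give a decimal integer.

vl = 7

VLMAX = (256 × 1) / 32 = 8 lanes
vl = min(AVL, VLMAX) = min(7, 8) = 7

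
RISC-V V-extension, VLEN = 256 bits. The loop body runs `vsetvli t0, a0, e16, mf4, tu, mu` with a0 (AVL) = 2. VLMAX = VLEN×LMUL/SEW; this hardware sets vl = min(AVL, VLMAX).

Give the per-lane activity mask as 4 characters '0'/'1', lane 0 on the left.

VLMAX = (256 × 1/4) / 16 = 4 lanes
vl ← min(2, 4) = 2
bits (lane 0 leftmost): 1100

predicate = 1100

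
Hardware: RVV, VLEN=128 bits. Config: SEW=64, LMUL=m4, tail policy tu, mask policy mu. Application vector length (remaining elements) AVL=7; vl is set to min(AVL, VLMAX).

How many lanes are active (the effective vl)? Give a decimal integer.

VLMAX = (128 × 4) / 64 = 8 lanes
AVL=7 ≤ VLMAX=8, so vl = 7

vl = 7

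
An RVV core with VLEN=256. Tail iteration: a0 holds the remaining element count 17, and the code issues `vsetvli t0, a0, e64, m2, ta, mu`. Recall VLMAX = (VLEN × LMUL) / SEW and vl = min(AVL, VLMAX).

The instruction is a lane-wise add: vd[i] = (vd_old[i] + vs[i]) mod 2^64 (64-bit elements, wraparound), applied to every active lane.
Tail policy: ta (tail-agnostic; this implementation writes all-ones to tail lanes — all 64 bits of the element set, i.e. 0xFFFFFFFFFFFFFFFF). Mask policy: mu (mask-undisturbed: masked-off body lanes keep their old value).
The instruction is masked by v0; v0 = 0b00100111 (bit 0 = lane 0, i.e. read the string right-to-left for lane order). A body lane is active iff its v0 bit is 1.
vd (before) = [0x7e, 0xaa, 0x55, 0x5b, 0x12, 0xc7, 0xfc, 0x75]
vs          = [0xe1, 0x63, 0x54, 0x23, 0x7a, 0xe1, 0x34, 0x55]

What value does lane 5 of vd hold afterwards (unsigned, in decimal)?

vd[5] = 424

VLMAX = (256 × 2) / 64 = 8 lanes
vl = min(AVL, VLMAX) = min(17, 8) = 8
vd[0] add(0x7e,0xe1) -> 0x15f
vd[1] add(0xaa,0x63) -> 0x10d
vd[2] add(0x55,0x54) -> 0xa9
vd[3] mask-off/keep -> 0x5b
vd[4] mask-off/keep -> 0x12
vd[5] add(0xc7,0xe1) -> 0x1a8
vd[6] mask-off/keep -> 0xfc
vd[7] mask-off/keep -> 0x75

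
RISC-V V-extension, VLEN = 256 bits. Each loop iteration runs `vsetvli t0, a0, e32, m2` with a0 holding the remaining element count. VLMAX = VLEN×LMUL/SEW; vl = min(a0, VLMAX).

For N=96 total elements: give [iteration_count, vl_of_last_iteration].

[iterations, last_vl] = [6, 16]

lanes per group: 256·2/32 = 16
N=96: ⌈96/16⌉ = 6 iters; last vl = 96 − 5×16 = 16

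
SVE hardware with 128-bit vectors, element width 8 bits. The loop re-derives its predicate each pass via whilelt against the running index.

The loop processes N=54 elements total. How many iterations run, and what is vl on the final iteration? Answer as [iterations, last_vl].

[iterations, last_vl] = [4, 6]

register lanes = 128/8 = 16
iterations = ceil(54/16) = 4; final-pass vl = 6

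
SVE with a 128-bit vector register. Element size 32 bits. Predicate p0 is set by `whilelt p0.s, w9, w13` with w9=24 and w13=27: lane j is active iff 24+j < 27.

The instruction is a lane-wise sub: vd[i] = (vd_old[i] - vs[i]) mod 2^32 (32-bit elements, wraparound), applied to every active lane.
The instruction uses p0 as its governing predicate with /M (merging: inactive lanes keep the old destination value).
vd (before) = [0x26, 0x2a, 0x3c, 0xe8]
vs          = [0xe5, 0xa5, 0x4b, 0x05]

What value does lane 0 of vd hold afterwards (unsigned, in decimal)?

128-bit reg / 32-bit elem → 4 lanes
active while 24+j < 27, i.e. j ∈ [0,3) capped at 4 ⇒ 3
[0] sub(0x26,0xe5) = 0xffffff41
[1] sub(0x2a,0xa5) = 0xffffff85
[2] sub(0x3c,0x4b) = 0xfffffff1
[3] tail/keep = 0xe8

vd[0] = 4294967105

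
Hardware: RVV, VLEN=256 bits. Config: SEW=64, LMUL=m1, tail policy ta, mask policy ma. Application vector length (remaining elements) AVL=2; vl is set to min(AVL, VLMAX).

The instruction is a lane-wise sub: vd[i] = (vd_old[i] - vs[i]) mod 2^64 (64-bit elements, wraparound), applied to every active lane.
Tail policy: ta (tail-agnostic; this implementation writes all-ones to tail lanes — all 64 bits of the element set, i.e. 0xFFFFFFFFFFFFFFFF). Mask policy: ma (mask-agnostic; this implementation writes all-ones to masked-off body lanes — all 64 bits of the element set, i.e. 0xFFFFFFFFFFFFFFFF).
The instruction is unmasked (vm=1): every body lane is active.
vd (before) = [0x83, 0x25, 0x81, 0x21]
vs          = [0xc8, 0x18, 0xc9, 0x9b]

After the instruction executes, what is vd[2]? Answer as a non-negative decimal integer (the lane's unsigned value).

lanes per group: 256·1/64 = 4
AVL=2 ≤ VLMAX=4, so vl = 2
[0] sub(0x83,0xc8) = 0xffffffffffffffbb
[1] sub(0x25,0x18) = 0x0d
[2] tail/ones = 0xffffffffffffffff
[3] tail/ones = 0xffffffffffffffff

vd[2] = 18446744073709551615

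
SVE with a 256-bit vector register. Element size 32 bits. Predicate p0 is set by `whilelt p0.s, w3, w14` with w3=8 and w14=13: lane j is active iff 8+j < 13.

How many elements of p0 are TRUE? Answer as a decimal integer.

vl = 5

register lanes = 256/32 = 8
p0[j] = (8+j < 13); true for j=0..4 → 5 lanes set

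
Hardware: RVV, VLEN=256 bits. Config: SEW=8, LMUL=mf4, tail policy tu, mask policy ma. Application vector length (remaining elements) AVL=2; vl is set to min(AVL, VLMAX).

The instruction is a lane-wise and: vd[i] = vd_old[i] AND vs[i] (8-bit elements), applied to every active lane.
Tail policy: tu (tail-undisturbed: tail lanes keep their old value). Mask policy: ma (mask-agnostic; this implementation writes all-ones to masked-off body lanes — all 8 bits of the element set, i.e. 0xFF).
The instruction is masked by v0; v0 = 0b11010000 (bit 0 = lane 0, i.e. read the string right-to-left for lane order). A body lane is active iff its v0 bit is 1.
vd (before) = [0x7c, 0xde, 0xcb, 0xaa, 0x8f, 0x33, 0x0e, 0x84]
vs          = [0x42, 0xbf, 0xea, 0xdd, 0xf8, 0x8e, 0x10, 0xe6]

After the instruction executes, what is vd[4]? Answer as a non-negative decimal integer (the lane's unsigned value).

VLMAX = VLEN×LMUL/SEW = 256×1/4/8 = 8
AVL=2 ≤ VLMAX=8, so vl = 2
lane  0: mask-off/ones ⇒ 0xff
lane  1: mask-off/ones ⇒ 0xff
lane  2: tail/keep ⇒ 0xcb
lane  3: tail/keep ⇒ 0xaa
lane  4: tail/keep ⇒ 0x8f
lane  5: tail/keep ⇒ 0x33
lane  6: tail/keep ⇒ 0x0e
lane  7: tail/keep ⇒ 0x84

vd[4] = 143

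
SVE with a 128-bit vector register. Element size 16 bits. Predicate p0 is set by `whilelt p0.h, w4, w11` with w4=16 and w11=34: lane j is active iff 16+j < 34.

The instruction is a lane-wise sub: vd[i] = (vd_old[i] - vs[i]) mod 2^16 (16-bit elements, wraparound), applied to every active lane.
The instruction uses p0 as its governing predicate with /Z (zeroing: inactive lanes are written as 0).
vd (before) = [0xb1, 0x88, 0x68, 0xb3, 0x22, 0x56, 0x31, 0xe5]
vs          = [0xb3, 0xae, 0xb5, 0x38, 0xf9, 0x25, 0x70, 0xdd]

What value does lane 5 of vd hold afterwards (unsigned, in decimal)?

lane count: 128 div 16 = 8
active while 16+j < 34, i.e. j ∈ [0,18) capped at 8 ⇒ 8
[0] sub(0xb1,0xb3) = 0xfffe
[1] sub(0x88,0xae) = 0xffda
[2] sub(0x68,0xb5) = 0xffb3
[3] sub(0xb3,0x38) = 0x7b
[4] sub(0x22,0xf9) = 0xff29
[5] sub(0x56,0x25) = 0x31
[6] sub(0x31,0x70) = 0xffc1
[7] sub(0xe5,0xdd) = 0x08

vd[5] = 49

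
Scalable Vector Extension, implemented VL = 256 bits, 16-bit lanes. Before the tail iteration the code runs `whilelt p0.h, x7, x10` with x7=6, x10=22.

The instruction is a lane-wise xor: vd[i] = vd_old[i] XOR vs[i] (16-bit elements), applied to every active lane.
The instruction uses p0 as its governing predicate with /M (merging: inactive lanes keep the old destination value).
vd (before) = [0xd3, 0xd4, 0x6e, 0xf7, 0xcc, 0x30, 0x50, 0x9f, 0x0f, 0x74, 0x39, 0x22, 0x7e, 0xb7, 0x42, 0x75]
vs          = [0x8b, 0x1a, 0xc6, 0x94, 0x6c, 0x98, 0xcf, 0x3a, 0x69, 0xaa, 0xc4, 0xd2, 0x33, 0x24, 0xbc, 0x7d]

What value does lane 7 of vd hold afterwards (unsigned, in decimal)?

vd[7] = 165

register lanes = 256/16 = 16
active while 6+j < 22, i.e. j ∈ [0,16) capped at 16 ⇒ 16
vd[0] xor(0xd3,0x8b) -> 0x58
vd[1] xor(0xd4,0x1a) -> 0xce
vd[2] xor(0x6e,0xc6) -> 0xa8
vd[3] xor(0xf7,0x94) -> 0x63
vd[4] xor(0xcc,0x6c) -> 0xa0
vd[5] xor(0x30,0x98) -> 0xa8
vd[6] xor(0x50,0xcf) -> 0x9f
vd[7] xor(0x9f,0x3a) -> 0xa5
vd[8] xor(0x0f,0x69) -> 0x66
vd[9] xor(0x74,0xaa) -> 0xde
vd[10] xor(0x39,0xc4) -> 0xfd
vd[11] xor(0x22,0xd2) -> 0xf0
vd[12] xor(0x7e,0x33) -> 0x4d
vd[13] xor(0xb7,0x24) -> 0x93
vd[14] xor(0x42,0xbc) -> 0xfe
vd[15] xor(0x75,0x7d) -> 0x08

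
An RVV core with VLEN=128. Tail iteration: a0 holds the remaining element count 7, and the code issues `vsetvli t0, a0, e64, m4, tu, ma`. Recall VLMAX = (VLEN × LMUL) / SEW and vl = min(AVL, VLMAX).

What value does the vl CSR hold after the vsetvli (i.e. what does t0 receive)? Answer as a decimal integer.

vl = 7

VLMAX = VLEN×LMUL/SEW = 128×4/64 = 8
vl ← min(7, 8) = 7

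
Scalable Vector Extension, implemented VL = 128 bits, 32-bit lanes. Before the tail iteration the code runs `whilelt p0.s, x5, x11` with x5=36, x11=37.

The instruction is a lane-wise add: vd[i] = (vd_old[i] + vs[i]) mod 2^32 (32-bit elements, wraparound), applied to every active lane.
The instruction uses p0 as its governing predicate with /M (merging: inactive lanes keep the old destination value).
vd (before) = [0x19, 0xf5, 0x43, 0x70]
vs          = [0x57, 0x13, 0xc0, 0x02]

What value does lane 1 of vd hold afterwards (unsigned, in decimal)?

vd[1] = 245

lane count: 128 div 32 = 4
whilelt: lane j active iff 36+j < 37 → j < 1 → 1 active
  i=0: add(0x19,0x57) → 112
  i=1: tail/keep → 245
  i=2: tail/keep → 67
  i=3: tail/keep → 112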